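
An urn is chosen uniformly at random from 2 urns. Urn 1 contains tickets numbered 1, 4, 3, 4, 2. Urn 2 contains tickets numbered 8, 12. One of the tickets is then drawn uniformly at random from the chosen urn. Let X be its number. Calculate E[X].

E[X | urn 1] = (1+4+3+4+2)/5 = 14/5.
E[X | urn 2] = (8+12)/2 = 10.
E[X] = (1/2)·(14/5) + (1/2)·(10) = 32/5.

32/5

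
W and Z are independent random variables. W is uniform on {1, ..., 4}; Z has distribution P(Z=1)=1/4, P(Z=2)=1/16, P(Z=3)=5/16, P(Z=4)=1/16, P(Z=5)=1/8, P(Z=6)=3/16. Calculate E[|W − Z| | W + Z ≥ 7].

12/5

P(W + Z ≥ 7) = 25/64.
Summing |W−Z|·P(x,y) over outcomes with W + Z ≥ 7 gives 15/16.
E[|W − Z| | W + Z ≥ 7] = (15/16) / (25/64) = 12/5.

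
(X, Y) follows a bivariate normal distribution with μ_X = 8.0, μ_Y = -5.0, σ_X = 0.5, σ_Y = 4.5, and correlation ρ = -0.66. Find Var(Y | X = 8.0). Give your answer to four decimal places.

11.4291

The conditional variance in a bivariate normal is σ_Y²(1 − ρ²), independent of x.
Var(Y | X=8.0) = (4.5)²·(1 − (-0.66)²) = 20.25·0.5644 = 11.4291.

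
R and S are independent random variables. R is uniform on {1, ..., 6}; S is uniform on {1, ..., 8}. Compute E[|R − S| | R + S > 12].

Outcomes with R + S > 12: (5,8), (6,7), (6,8), each with probability 1/48.
E[|R − S| | R + S > 12] = (3 + 1 + 2) / 3 = 2.

2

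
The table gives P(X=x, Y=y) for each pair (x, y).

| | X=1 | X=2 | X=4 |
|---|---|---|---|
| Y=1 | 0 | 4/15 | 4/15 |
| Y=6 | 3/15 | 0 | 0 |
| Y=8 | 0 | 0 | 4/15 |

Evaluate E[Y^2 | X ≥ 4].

65/2

P(X ≥ 4) = 8/15.
Summing Y^2·P(X=x,Y=y) over the conditioning event gives 52/3.
E[Y^2 | X ≥ 4] = (52/3) / (8/15) = 65/2.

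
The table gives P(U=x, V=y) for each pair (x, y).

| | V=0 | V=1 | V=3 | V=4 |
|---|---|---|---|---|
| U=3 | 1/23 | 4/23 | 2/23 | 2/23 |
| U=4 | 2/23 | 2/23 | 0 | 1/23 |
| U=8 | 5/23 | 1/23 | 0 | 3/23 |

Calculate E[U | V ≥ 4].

17/3

P(V ≥ 4) = 6/23.
Summing U·P(U=x,V=y) over the conditioning event gives 34/23.
E[U | V ≥ 4] = (34/23) / (6/23) = 17/3.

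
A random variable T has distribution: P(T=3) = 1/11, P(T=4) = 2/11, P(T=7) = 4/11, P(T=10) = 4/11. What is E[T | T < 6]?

P(T < 6) = 3/11.
Σ over the event: 3·1/11 + 4·2/11 = 1.
E[T | T < 6] = (1) / (3/11) = 11/3.

11/3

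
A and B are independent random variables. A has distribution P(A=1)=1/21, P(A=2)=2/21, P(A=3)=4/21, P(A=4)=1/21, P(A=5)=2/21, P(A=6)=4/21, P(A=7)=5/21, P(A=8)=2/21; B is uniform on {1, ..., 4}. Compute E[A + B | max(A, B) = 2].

P(max(A, B) = 2) = 5/84.
Summing (A+B)·P(x,y) over outcomes with max(A, B) = 2 gives 17/84.
E[A + B | max(A, B) = 2] = (17/84) / (5/84) = 17/5.

17/5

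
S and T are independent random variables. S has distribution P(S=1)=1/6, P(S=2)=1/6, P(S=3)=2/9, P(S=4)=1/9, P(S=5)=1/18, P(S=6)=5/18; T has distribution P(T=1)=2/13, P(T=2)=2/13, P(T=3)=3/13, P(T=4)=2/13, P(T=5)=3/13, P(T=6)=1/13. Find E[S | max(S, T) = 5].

P(max(S, T) = 5) = 8/39.
Summing S·P(x,y) over outcomes with max(S, T) = 5 gives 49/78.
E[S | max(S, T) = 5] = (49/78) / (8/39) = 49/16.

49/16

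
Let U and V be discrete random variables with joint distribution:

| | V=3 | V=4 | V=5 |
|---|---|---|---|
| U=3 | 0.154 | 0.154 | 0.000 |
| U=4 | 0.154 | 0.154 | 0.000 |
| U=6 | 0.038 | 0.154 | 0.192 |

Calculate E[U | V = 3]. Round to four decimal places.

3.7746

P(V = 3) = 0.346.
Summing U·P(U=x,V=y) over the conditioning event gives 1.306.
E[U | V = 3] = (1.306) / (0.346) = 3.7746.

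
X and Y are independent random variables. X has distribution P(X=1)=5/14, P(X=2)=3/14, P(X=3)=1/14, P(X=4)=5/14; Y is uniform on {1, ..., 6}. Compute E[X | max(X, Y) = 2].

P(max(X, Y) = 2) = 11/84.
Summing X·P(x,y) over outcomes with max(X, Y) = 2 gives 17/84.
E[X | max(X, Y) = 2] = (17/84) / (11/84) = 17/11.

17/11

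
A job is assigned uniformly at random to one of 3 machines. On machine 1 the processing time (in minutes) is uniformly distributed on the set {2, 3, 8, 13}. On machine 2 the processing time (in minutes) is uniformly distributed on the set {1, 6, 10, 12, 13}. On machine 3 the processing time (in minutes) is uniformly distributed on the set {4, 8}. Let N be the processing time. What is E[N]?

209/30

E[N | machine 1] = (2+3+8+13)/4 = 13/2.
E[N | machine 2] = (1+6+10+12+13)/5 = 42/5.
E[N | machine 3] = (4+8)/2 = 6.
By the law of total expectation,
E[N] = (1/3)·(13/2) + (1/3)·(42/5) + (1/3)·(6) = 209/30.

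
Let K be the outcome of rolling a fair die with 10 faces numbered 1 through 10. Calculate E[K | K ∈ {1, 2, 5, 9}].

P(K ∈ {1, 2, 5, 9}) = 2/5.
Σ over the event: 1·1/10 + 2·1/10 + 5·1/10 + 9·1/10 = 17/10.
E[K | K ∈ {1, 2, 5, 9}] = (17/10) / (2/5) = 17/4.

17/4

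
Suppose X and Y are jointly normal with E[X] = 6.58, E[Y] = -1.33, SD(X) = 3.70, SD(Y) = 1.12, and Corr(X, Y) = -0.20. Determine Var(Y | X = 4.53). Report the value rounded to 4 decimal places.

1.2042

For a bivariate normal, Var(Y | X=x) = σ_Y²(1 − ρ²).
Var(Y | X=4.53) = (1.12)²·(1 − (-0.20)²) = 1.2544·0.96 = 1.2042.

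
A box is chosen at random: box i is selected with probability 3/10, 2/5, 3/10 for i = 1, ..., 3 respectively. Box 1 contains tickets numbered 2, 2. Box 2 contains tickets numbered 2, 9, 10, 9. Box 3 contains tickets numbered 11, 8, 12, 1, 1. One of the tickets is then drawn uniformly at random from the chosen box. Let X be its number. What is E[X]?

E[X | box 1] = (2+2)/2 = 2.
E[X | box 2] = (2+9+10+9)/4 = 15/2.
E[X | box 3] = (11+8+12+1+1)/5 = 33/5.
E[X] = (3/10)·(2) + (2/5)·(15/2) + (3/10)·(33/5) = 279/50.

279/50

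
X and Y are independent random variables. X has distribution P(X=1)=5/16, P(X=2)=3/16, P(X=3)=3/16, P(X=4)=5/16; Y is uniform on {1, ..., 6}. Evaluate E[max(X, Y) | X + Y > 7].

21/4

P(X + Y > 7) = 1/4.
Summing max(X,Y)·P(x,y) over outcomes with X + Y > 7 gives 21/16.
E[max(X, Y) | X + Y > 7] = (21/16) / (1/4) = 21/4.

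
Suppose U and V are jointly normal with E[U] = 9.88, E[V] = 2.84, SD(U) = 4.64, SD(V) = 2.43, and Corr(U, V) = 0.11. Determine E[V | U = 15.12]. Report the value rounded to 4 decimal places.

3.1419

E[V | U=x] = μ_V + ρ(σ_V/σ_U)(x − μ_U) for jointly normal variables.
E[V | U=15.12] = 2.84 + (0.11)·(2.43/4.64)·(15.12 − (9.88)) = 2.84 + (0.057608)·(5.24) = 3.1419.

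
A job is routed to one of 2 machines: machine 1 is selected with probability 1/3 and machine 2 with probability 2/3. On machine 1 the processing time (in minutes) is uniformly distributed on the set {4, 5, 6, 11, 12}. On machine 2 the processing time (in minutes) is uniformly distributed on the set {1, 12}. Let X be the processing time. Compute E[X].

103/15

E[X | machine 1] = (4+5+6+11+12)/5 = 38/5.
E[X | machine 2] = (1+12)/2 = 13/2.
By the law of total expectation,
E[X] = (1/3)·(38/5) + (2/3)·(13/2) = 103/15.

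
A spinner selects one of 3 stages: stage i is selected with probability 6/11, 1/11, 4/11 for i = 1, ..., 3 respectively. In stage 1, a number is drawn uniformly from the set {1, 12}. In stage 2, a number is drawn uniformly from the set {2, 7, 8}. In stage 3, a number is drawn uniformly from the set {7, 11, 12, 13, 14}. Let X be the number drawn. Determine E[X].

E[X | stage 1] = (1+12)/2 = 13/2.
E[X | stage 2] = (2+7+8)/3 = 17/3.
E[X | stage 3] = (7+11+12+13+14)/5 = 57/5.
E[X] = (6/11)·(13/2) + (1/11)·(17/3) + (4/11)·(57/5) = 1354/165.

1354/165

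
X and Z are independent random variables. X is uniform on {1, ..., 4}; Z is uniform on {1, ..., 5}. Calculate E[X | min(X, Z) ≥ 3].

7/2

Outcomes with min(X, Z) ≥ 3: (3,3), (3,4), (3,5), (4,3), (4,4), (4,5), each with probability 1/20.
E[X | min(X, Z) ≥ 3] = (3 + 3 + 3 + 4 + 4 + 4) / 6 = 7/2.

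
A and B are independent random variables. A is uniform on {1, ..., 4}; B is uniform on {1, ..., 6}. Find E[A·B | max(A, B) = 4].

64/7

Outcomes with max(A, B) = 4: (1,4), (2,4), (3,4), (4,1), (4,2), (4,3), (4,4), each with probability 1/24.
E[A·B | max(A, B) = 4] = (4 + 8 + 12 + 4 + 8 + 12 + 16) / 7 = 64/7.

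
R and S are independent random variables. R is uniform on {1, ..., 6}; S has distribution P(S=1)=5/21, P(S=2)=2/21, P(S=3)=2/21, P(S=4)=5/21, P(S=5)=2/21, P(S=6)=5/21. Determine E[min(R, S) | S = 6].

P(S = 6) = 5/21.
Summing min(R,S)·P(x,y) over outcomes with S = 6 gives 5/6.
E[min(R, S) | S = 6] = (5/6) / (5/21) = 7/2.

7/2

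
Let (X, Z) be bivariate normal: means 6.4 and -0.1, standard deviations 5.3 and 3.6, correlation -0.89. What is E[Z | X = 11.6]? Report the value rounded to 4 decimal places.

-3.2435

For a bivariate normal, E[Z | X=x] = μ_Z + ρ·(σ_Z/σ_X)·(x − μ_X).
E[Z | X=11.6] = -0.1 + (-0.89)·(3.6/5.3)·(11.6 − (6.4)) = -0.1 + (-0.604528)·(5.2) = -3.2435.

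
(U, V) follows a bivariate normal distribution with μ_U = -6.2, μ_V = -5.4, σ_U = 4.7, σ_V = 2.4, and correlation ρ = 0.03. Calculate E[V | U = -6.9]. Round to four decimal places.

E[V | U=x] = μ_V + ρ(σ_V/σ_U)(x − μ_U) for jointly normal variables.
E[V | U=-6.9] = -5.4 + (0.03)·(2.4/4.7)·(-6.9 − (-6.2)) = -5.4 + (0.015319)·(-0.7) = -5.4107.

-5.4107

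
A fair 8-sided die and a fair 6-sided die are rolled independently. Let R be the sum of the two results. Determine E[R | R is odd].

P(R is odd) = 1/2.
Σ over the event: 3·1/24 + 5·1/12 + 7·1/8 + 9·1/8 + 11·1/12 + 13·1/24 = 4.
E[R | R is odd] = (4) / (1/2) = 8.

8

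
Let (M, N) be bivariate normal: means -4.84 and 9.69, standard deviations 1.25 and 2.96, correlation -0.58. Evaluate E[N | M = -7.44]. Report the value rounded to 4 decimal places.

13.2609

The regression of N on M has slope ρ·σ_N/σ_M and passes through (μ_M, μ_N).
E[N | M=-7.44] = 9.69 + (-0.58)·(2.96/1.25)·(-7.44 − (-4.84)) = 9.69 + (-1.37344)·(-2.6) = 13.2609.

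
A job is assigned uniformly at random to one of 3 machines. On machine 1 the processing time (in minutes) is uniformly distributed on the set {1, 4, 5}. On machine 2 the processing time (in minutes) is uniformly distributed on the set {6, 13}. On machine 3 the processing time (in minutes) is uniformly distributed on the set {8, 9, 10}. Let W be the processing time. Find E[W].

E[W | machine 1] = (1+4+5)/3 = 10/3.
E[W | machine 2] = (6+13)/2 = 19/2.
E[W | machine 3] = (8+9+10)/3 = 9.
By the law of total expectation,
E[W] = (1/3)·(10/3) + (1/3)·(19/2) + (1/3)·(9) = 131/18.

131/18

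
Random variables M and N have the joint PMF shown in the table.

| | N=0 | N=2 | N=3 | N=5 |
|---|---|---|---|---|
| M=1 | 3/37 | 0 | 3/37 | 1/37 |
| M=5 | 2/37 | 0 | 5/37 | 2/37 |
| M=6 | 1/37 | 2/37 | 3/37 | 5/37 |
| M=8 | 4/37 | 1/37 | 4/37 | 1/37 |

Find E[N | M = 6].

P(M = 6) = 11/37.
Σ N·P over the event = 0·(1/37) + 2·(2/37) + 3·(3/37) + 5·(5/37) = 38/37.
E[N | M = 6] = (38/37) / (11/37) = 38/11.

38/11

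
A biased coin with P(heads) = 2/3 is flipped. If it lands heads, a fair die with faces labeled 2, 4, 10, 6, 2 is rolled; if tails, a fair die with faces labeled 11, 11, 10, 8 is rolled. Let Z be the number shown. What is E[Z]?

E[Z | heads] = (2+4+10+6+2)/5 = 24/5.
E[Z | tails] = (11+11+10+8)/4 = 10.
By the law of total expectation,
E[Z] = (2/3)·(24/5) + (1/3)·(10) = 98/15.

98/15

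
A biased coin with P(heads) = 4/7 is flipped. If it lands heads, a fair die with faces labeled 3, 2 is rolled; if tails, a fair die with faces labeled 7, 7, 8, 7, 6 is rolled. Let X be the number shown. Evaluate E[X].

E[X | heads] = (3+2)/2 = 5/2.
E[X | tails] = (7+7+8+7+6)/5 = 7.
By the law of total expectation,
E[X] = (4/7)·(5/2) + (3/7)·(7) = 31/7.

31/7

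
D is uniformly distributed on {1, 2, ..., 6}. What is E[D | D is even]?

4

Given D is even, D is equally likely to be any of {2, 4, 6}.
E[D | D is even] = (2 + 4 + 6) / 3 = 4.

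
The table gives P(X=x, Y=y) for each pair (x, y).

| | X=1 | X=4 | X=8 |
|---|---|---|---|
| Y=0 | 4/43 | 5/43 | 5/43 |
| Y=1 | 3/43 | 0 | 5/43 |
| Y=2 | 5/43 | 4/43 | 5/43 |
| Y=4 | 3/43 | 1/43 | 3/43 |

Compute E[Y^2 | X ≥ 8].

P(X ≥ 8) = 18/43.
Summing Y^2·P(X=x,Y=y) over the conditioning event gives 73/43.
E[Y^2 | X ≥ 8] = (73/43) / (18/43) = 73/18.

73/18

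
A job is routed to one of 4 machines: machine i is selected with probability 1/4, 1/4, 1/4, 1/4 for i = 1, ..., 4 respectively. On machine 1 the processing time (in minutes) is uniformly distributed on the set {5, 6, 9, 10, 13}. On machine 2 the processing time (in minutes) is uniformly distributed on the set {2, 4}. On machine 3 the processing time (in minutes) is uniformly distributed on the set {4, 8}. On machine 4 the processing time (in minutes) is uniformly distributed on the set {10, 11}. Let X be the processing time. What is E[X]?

281/40

E[X | machine 1] = (5+6+9+10+13)/5 = 43/5.
E[X | machine 2] = (2+4)/2 = 3.
E[X | machine 3] = (4+8)/2 = 6.
E[X | machine 4] = (10+11)/2 = 21/2.
E[X] = (1/4)·(43/5) + (1/4)·(3) + (1/4)·(6) + (1/4)·(21/2) = 281/40.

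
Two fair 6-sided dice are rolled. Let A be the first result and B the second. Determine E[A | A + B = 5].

Outcomes with A + B = 5: (1,4), (2,3), (3,2), (4,1), each with probability 1/36.
E[A | A + B = 5] = (1 + 2 + 3 + 4) / 4 = 5/2.

5/2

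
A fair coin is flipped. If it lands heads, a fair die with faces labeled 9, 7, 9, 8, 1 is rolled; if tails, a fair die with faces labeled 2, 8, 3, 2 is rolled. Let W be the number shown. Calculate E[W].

211/40

E[W | heads] = (9+7+9+8+1)/5 = 34/5.
E[W | tails] = (2+8+3+2)/4 = 15/4.
E[W] = (1/2)·(34/5) + (1/2)·(15/4) = 211/40.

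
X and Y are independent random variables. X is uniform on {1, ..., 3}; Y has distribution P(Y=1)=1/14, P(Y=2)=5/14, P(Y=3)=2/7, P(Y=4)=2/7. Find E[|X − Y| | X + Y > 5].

P(X + Y > 5) = 2/7.
Summing |X−Y|·P(x,y) over outcomes with X + Y > 5 gives 2/7.
E[|X − Y| | X + Y > 5] = (2/7) / (2/7) = 1.

1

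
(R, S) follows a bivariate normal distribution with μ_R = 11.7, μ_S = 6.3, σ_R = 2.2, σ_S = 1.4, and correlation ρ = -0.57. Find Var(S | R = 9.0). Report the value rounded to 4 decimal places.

1.3232

Var(S | R=x) = (1 − ρ²)·σ_S².
Var(S | R=9.0) = (1.4)²·(1 − (-0.57)²) = 1.96·0.6751 = 1.3232.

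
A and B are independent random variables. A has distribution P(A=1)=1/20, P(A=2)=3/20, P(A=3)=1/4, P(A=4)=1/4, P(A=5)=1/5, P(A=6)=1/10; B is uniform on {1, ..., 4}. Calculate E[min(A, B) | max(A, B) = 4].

P(max(A, B) = 4) = 29/80.
Summing min(A,B)·P(x,y) over outcomes with max(A, B) = 4 gives 9/10.
E[min(A, B) | max(A, B) = 4] = (9/10) / (29/80) = 72/29.

72/29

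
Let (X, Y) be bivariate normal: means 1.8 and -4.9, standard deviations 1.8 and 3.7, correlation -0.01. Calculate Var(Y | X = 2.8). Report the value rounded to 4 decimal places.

Var(Y | X=x) = (1 − ρ²)·σ_Y².
Var(Y | X=2.8) = (3.7)²·(1 − (-0.01)²) = 13.69·0.9999 = 13.6886.

13.6886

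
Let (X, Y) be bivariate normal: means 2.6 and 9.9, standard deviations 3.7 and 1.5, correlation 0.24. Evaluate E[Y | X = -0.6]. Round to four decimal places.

9.5886

For a bivariate normal, E[Y | X=x] = μ_Y + ρ·(σ_Y/σ_X)·(x − μ_X).
E[Y | X=-0.6] = 9.9 + (0.24)·(1.5/3.7)·(-0.6 − (2.6)) = 9.9 + (0.097297)·(-3.2) = 9.5886.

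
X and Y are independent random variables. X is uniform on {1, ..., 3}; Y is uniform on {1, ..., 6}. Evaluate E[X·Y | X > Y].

P(X > Y) = 1/6.
Summing XY·P(x,y) over outcomes with X > Y gives 11/18.
E[X·Y | X > Y] = (11/18) / (1/6) = 11/3.

11/3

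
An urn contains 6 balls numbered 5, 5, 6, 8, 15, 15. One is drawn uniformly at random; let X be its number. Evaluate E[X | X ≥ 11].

P(X ≥ 11) = 1/3.
Σ over the event: 15·1/3 = 5.
E[X | X ≥ 11] = (5) / (1/3) = 15.

15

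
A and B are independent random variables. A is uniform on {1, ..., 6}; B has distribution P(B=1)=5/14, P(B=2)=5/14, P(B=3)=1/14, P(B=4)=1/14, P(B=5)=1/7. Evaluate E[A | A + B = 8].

5

P(A + B = 8) = 3/28.
Summing A·P(x,y) over outcomes with A + B = 8 gives 15/28.
E[A | A + B = 8] = (15/28) / (3/28) = 5.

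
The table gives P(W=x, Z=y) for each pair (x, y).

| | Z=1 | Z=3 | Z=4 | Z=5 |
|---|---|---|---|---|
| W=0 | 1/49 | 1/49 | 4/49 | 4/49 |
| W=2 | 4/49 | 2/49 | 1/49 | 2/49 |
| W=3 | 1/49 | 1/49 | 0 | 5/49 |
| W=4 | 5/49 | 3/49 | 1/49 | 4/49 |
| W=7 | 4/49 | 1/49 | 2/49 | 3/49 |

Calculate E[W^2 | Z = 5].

P(Z = 5) = 18/49.
Σ W^2·P over the event = 0·(4/49) + 4·(2/49) + 9·(5/49) + 16·(4/49) + 49·(3/49) = 264/49.
E[W^2 | Z = 5] = (264/49) / (18/49) = 44/3.

44/3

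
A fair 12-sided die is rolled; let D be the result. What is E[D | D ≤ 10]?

11/2

Given D ≤ 10, D is equally likely to be any of {1, 2, 3, 4, 5, 6, 7, 8, 9, 10}.
E[D | D ≤ 10] = (1 + 2 + 3 + 4 + 5 + 6 + 7 + 8 + 9 + 10) / 10 = 11/2.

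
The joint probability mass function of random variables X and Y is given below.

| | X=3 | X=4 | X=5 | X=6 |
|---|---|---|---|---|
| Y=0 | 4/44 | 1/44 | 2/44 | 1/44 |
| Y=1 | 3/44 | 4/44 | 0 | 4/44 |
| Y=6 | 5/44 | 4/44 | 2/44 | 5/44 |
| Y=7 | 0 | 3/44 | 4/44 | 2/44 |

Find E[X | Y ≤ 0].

4

P(Y ≤ 0) = 2/11.
Σ X·P over the event = 3·(4/44) + 4·(1/44) + 5·(2/44) + 6·(1/44) = 8/11.
E[X | Y ≤ 0] = (8/11) / (2/11) = 4.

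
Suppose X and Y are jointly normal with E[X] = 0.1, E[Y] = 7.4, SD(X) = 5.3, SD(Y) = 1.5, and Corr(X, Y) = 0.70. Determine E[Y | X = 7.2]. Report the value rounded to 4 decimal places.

8.8066

For a bivariate normal, E[Y | X=x] = μ_Y + ρ·(σ_Y/σ_X)·(x − μ_X).
E[Y | X=7.2] = 7.4 + (0.70)·(1.5/5.3)·(7.2 − (0.1)) = 7.4 + (0.19811)·(7.1) = 8.8066.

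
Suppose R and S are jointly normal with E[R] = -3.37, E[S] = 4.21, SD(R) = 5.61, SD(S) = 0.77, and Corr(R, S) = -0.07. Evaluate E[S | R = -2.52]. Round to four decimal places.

4.2018

The regression of S on R has slope ρ·σ_S/σ_R and passes through (μ_R, μ_S).
E[S | R=-2.52] = 4.21 + (-0.07)·(0.77/5.61)·(-2.52 − (-3.37)) = 4.21 + (-0.0096078)·(0.85) = 4.2018.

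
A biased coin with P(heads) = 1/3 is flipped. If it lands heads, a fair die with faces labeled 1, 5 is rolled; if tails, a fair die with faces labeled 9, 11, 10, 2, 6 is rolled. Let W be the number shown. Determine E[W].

91/15

E[W | heads] = (1+5)/2 = 3.
E[W | tails] = (9+11+10+2+6)/5 = 38/5.
E[W] = (1/3)·(3) + (2/3)·(38/5) = 91/15.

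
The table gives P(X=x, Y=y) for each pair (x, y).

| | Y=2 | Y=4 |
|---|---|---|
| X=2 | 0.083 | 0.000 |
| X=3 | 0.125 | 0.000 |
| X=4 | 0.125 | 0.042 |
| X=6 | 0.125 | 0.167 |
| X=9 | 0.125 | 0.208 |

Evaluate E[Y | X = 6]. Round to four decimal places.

3.1438

P(X = 6) = 0.292.
Summing Y·P(X=x,Y=y) over the conditioning event gives 0.918.
E[Y | X = 6] = (0.918) / (0.292) = 3.1438.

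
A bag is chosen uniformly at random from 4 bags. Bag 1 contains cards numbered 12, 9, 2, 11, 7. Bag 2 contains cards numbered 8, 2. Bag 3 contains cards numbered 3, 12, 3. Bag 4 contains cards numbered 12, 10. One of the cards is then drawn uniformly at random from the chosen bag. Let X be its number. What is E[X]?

E[X | bag 1] = (12+9+2+11+7)/5 = 41/5.
E[X | bag 2] = (8+2)/2 = 5.
E[X | bag 3] = (3+12+3)/3 = 6.
E[X | bag 4] = (12+10)/2 = 11.
E[X] = (1/4)·(41/5) + (1/4)·(5) + (1/4)·(6) + (1/4)·(11) = 151/20.

151/20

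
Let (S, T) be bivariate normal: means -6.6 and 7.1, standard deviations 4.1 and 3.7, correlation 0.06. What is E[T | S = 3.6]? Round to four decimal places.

7.6523

E[T | S=x] = μ_T + ρ(σ_T/σ_S)(x − μ_S) for jointly normal variables.
E[T | S=3.6] = 7.1 + (0.06)·(3.7/4.1)·(3.6 − (-6.6)) = 7.1 + (0.054146)·(10.2) = 7.6523.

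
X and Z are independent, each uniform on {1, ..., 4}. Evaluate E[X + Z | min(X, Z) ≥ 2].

Outcomes with min(X, Z) ≥ 2: (2,2), (2,3), (2,4), (3,2), (3,3), (3,4), (4,2), (4,3), (4,4), each with probability 1/16.
E[X + Z | min(X, Z) ≥ 2] = (4 + 5 + 6 + 5 + 6 + 7 + 6 + 7 + 8) / 9 = 6.

6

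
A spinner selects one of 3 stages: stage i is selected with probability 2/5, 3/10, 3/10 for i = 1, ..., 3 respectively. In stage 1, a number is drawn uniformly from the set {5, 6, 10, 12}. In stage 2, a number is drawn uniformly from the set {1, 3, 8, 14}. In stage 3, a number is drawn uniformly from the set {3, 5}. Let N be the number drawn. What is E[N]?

129/20

E[N | stage 1] = (5+6+10+12)/4 = 33/4.
E[N | stage 2] = (1+3+8+14)/4 = 13/2.
E[N | stage 3] = (3+5)/2 = 4.
By the law of total expectation,
E[N] = (2/5)·(33/4) + (3/10)·(13/2) + (3/10)·(4) = 129/20.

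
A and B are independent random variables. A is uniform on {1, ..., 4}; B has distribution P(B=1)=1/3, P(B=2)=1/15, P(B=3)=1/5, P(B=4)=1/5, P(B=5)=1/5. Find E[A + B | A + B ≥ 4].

6

P(A + B ≥ 4) = 49/60.
Summing (A+B)·P(x,y) over outcomes with A + B ≥ 4 gives 49/10.
E[A + B | A + B ≥ 4] = (49/10) / (49/60) = 6.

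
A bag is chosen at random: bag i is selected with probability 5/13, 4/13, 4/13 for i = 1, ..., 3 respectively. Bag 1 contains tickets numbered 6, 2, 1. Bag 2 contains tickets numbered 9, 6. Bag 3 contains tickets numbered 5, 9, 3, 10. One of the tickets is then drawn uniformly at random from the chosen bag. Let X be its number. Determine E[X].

E[X | bag 1] = (6+2+1)/3 = 3.
E[X | bag 2] = (9+6)/2 = 15/2.
E[X | bag 3] = (5+9+3+10)/4 = 27/4.
By the law of total expectation,
E[X] = (5/13)·(3) + (4/13)·(15/2) + (4/13)·(27/4) = 72/13.

72/13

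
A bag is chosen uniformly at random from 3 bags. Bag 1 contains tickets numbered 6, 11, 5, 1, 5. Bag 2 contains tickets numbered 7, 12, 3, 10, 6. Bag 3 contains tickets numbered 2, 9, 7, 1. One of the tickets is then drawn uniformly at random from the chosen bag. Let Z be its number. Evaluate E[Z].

E[Z | bag 1] = (6+11+5+1+5)/5 = 28/5.
E[Z | bag 2] = (7+12+3+10+6)/5 = 38/5.
E[Z | bag 3] = (2+9+7+1)/4 = 19/4.
By the law of total expectation,
E[Z] = (1/3)·(28/5) + (1/3)·(38/5) + (1/3)·(19/4) = 359/60.

359/60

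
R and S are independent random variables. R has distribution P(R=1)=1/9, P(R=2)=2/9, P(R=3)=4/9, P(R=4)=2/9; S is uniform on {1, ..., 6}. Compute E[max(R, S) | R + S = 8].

P(R + S = 8) = 4/27.
Summing max(R,S)·P(x,y) over outcomes with R + S = 8 gives 20/27.
E[max(R, S) | R + S = 8] = (20/27) / (4/27) = 5.

5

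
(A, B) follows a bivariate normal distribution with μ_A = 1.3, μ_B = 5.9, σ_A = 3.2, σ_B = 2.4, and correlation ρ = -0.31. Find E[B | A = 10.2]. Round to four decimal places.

E[B | A=x] = μ_B + ρ(σ_B/σ_A)(x − μ_A) for jointly normal variables.
E[B | A=10.2] = 5.9 + (-0.31)·(2.4/3.2)·(10.2 − (1.3)) = 5.9 + (-0.2325)·(8.9) = 3.8308.

3.8308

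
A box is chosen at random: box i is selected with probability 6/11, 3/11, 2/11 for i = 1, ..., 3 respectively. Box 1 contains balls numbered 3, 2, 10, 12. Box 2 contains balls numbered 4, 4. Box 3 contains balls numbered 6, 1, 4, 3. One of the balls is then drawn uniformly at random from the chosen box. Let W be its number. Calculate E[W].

119/22

E[W | box 1] = (3+2+10+12)/4 = 27/4.
E[W | box 2] = (4+4)/2 = 4.
E[W | box 3] = (6+1+4+3)/4 = 7/2.
By the law of total expectation,
E[W] = (6/11)·(27/4) + (3/11)·(4) + (2/11)·(7/2) = 119/22.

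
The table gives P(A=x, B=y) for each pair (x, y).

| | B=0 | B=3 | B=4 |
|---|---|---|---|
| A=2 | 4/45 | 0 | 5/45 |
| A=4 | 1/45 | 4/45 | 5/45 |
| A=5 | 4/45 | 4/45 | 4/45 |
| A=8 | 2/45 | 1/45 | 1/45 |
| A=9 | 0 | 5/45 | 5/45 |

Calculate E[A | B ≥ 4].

103/20

P(B ≥ 4) = 4/9.
Σ A·P over the event = 2·(5/45) + 4·(5/45) + 5·(4/45) + 8·(1/45) + 9·(5/45) = 103/45.
E[A | B ≥ 4] = (103/45) / (4/9) = 103/20.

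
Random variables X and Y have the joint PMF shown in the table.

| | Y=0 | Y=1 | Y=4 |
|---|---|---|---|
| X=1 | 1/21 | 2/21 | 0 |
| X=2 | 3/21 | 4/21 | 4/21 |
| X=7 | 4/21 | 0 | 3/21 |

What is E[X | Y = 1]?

5/3

P(Y = 1) = 2/7.
Summing X·P(X=x,Y=y) over the conditioning event gives 10/21.
E[X | Y = 1] = (10/21) / (2/7) = 5/3.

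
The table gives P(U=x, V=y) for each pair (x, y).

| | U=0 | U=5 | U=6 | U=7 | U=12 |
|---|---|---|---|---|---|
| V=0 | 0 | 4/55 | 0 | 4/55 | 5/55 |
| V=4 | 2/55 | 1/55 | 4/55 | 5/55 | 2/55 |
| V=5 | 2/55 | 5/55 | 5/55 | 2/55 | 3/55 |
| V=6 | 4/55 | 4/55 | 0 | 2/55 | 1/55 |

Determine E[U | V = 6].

P(V = 6) = 1/5.
Σ U·P over the event = 0·(4/55) + 5·(4/55) + 7·(2/55) + 12·(1/55) = 46/55.
E[U | V = 6] = (46/55) / (1/5) = 46/11.

46/11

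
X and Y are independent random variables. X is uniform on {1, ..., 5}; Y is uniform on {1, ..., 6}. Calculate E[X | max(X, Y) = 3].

12/5

P(max(X, Y) = 3) = 1/6.
Summing X·P(x,y) over outcomes with max(X, Y) = 3 gives 2/5.
E[X | max(X, Y) = 3] = (2/5) / (1/6) = 12/5.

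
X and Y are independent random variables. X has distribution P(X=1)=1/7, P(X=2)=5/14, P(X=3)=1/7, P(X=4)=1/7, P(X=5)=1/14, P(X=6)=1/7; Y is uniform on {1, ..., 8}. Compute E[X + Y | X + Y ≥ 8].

562/57

P(X + Y ≥ 8) = 57/112.
Summing (X+Y)·P(x,y) over outcomes with X + Y ≥ 8 gives 281/56.
E[X + Y | X + Y ≥ 8] = (281/56) / (57/112) = 562/57.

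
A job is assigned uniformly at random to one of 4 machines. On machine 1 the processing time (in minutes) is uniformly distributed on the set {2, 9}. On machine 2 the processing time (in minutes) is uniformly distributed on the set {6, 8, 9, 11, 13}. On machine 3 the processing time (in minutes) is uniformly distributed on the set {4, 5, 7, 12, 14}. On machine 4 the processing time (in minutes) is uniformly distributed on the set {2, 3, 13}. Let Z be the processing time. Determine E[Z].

E[Z | machine 1] = (2+9)/2 = 11/2.
E[Z | machine 2] = (6+8+9+11+13)/5 = 47/5.
E[Z | machine 3] = (4+5+7+12+14)/5 = 42/5.
E[Z | machine 4] = (2+3+13)/3 = 6.
E[Z] = (1/4)·(11/2) + (1/4)·(47/5) + (1/4)·(42/5) + (1/4)·(6) = 293/40.

293/40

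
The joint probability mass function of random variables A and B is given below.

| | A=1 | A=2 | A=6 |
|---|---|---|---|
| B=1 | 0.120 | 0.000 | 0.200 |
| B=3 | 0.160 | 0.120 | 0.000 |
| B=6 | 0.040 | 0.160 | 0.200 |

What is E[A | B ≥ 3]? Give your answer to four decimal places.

P(B ≥ 3) = 0.680.
Σ A·P over the event = 1·(0.160) + 1·(0.040) + 2·(0.120) + 2·(0.160) + 6·(0.200) = 1.960.
E[A | B ≥ 3] = (1.960) / (0.680) = 2.8824.

2.8824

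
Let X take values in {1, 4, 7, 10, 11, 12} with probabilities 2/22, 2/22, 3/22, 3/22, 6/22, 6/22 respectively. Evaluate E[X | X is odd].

P(X is odd) = 1/2.
Σ over the event: 1·1/11 + 7·3/22 + 11·3/11 = 89/22.
E[X | X is odd] = (89/22) / (1/2) = 89/11.

89/11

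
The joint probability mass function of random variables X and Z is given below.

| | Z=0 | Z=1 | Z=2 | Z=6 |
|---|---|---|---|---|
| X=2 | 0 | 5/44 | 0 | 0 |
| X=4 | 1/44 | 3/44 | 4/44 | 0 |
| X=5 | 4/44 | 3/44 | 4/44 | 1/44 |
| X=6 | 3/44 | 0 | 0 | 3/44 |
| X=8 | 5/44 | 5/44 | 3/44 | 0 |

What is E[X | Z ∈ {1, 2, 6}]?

160/31

P(Z ∈ {1, 2, 6}) = 31/44.
Summing X·P(X=x,Z=y) over the conditioning event gives 40/11.
E[X | Z ∈ {1, 2, 6}] = (40/11) / (31/44) = 160/31.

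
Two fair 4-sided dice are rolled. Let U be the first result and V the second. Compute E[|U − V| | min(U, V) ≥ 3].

Outcomes with min(U, V) ≥ 3: (3,3), (3,4), (4,3), (4,4), each with probability 1/16.
E[|U − V| | min(U, V) ≥ 3] = (0 + 1 + 1 + 0) / 4 = 1/2.

1/2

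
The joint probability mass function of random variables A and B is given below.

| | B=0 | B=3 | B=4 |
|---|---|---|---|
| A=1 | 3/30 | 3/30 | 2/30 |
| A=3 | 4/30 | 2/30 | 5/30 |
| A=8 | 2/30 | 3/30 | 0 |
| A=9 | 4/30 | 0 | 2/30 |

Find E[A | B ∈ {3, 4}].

P(B ∈ {3, 4}) = 17/30.
Summing A·P(A=x,B=y) over the conditioning event gives 34/15.
E[A | B ∈ {3, 4}] = (34/15) / (17/30) = 4.

4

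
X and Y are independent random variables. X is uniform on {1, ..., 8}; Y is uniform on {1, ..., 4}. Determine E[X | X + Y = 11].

15/2

Outcomes with X + Y = 11: (7,4), (8,3), each with probability 1/32.
E[X | X + Y = 11] = (7 + 8) / 2 = 15/2.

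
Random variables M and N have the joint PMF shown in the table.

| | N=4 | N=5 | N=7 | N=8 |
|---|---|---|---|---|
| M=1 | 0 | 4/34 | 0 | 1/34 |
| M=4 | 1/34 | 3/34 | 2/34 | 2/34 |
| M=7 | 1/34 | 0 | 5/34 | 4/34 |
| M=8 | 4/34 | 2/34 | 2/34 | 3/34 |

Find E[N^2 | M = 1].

P(M = 1) = 5/34.
Summing N^2·P(M=x,N=y) over the conditioning event gives 82/17.
E[N^2 | M = 1] = (82/17) / (5/34) = 164/5.

164/5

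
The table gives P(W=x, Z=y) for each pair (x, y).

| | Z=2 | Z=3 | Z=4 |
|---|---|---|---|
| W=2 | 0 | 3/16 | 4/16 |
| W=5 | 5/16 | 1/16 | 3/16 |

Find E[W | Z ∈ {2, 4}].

P(Z ∈ {2, 4}) = 3/4.
Σ W·P over the event = 2·(4/16) + 5·(5/16) + 5·(3/16) = 3.
E[W | Z ∈ {2, 4}] = (3) / (3/4) = 4.

4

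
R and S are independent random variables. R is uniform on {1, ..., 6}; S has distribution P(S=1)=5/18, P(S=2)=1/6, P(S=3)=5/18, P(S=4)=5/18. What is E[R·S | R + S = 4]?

42/13

P(R + S = 4) = 13/108.
Summing RS·P(x,y) over outcomes with R + S = 4 gives 7/18.
E[R·S | R + S = 4] = (7/18) / (13/108) = 42/13.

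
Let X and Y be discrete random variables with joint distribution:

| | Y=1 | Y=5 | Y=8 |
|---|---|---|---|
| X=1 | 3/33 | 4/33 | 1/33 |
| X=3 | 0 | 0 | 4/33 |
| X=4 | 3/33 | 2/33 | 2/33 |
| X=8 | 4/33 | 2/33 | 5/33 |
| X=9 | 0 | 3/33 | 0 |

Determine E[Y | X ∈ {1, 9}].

46/11

P(X ∈ {1, 9}) = 1/3.
Summing Y·P(X=x,Y=y) over the conditioning event gives 46/33.
E[Y | X ∈ {1, 9}] = (46/33) / (1/3) = 46/11.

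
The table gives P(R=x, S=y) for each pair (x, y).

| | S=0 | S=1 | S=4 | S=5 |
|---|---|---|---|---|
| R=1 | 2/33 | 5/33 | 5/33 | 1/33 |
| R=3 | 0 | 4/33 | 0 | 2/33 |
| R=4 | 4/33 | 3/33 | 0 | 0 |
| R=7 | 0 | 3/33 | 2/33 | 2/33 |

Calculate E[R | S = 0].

P(S = 0) = 2/11.
Σ R·P over the event = 1·(2/33) + 4·(4/33) = 6/11.
E[R | S = 0] = (6/11) / (2/11) = 3.

3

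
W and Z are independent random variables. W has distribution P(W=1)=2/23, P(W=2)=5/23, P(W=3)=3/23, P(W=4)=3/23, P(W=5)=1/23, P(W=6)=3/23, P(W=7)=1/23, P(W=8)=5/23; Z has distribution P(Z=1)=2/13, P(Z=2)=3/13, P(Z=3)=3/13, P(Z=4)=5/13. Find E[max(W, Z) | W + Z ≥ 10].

P(W + Z ≥ 10) = 6/23.
Summing max(W,Z)·P(x,y) over outcomes with W + Z ≥ 10 gives 586/299.
E[max(W, Z) | W + Z ≥ 10] = (586/299) / (6/23) = 293/39.

293/39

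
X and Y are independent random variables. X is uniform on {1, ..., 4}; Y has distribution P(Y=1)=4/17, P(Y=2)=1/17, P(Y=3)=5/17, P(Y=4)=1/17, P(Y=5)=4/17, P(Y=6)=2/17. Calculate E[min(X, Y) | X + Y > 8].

P(X + Y > 8) = 2/17.
Summing min(X,Y)·P(x,y) over outcomes with X + Y > 8 gives 15/34.
E[min(X, Y) | X + Y > 8] = (15/34) / (2/17) = 15/4.

15/4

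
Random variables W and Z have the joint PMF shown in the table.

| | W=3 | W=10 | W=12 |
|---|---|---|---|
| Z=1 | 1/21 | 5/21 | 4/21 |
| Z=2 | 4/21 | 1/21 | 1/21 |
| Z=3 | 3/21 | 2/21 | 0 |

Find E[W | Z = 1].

P(Z = 1) = 10/21.
Σ W·P over the event = 3·(1/21) + 10·(5/21) + 12·(4/21) = 101/21.
E[W | Z = 1] = (101/21) / (10/21) = 101/10.

101/10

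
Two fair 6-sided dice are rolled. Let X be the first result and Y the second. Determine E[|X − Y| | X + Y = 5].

P(X + Y = 5) = 1/9.
Summing |X−Y|·P(x,y) over outcomes with X + Y = 5 gives 2/9.
E[|X − Y| | X + Y = 5] = (2/9) / (1/9) = 2.

2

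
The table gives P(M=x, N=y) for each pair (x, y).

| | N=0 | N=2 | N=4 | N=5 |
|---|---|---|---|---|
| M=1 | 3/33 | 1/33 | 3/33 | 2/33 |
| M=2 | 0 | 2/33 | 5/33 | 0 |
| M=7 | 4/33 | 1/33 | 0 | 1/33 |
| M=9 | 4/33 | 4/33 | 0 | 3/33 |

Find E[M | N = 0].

67/11

P(N = 0) = 1/3.
Σ M·P over the event = 1·(3/33) + 7·(4/33) + 9·(4/33) = 67/33.
E[M | N = 0] = (67/33) / (1/3) = 67/11.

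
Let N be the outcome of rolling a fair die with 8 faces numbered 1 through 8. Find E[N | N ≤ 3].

2

Given N ≤ 3, N is equally likely to be any of {1, 2, 3}.
E[N | N ≤ 3] = (1 + 2 + 3) / 3 = 2.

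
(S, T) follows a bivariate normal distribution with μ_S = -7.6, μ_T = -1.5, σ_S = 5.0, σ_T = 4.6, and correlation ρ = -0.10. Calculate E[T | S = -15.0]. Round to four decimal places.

E[T | S=x] = μ_T + ρ(σ_T/σ_S)(x − μ_S) for jointly normal variables.
E[T | S=-15.0] = -1.5 + (-0.10)·(4.6/5.0)·(-15.0 − (-7.6)) = -1.5 + (-0.092)·(-7.4) = -0.8192.

-0.8192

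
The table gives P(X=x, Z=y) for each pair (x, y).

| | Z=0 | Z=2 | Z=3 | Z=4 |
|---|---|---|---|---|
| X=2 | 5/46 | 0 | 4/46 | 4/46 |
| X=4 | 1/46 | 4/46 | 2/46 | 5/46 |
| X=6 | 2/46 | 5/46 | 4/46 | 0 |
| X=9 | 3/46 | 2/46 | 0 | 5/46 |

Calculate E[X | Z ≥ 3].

P(Z ≥ 3) = 12/23.
Σ X·P over the event = 2·(4/46) + 2·(4/46) + 4·(2/46) + 4·(5/46) + 6·(4/46) + 9·(5/46) = 113/46.
E[X | Z ≥ 3] = (113/46) / (12/23) = 113/24.

113/24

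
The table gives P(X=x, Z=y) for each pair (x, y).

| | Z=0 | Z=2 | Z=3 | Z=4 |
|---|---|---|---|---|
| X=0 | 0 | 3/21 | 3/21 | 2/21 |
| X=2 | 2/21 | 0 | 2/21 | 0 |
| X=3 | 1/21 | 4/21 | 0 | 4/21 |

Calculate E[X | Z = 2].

P(Z = 2) = 1/3.
Σ X·P over the event = 0·(3/21) + 3·(4/21) = 4/7.
E[X | Z = 2] = (4/7) / (1/3) = 12/7.

12/7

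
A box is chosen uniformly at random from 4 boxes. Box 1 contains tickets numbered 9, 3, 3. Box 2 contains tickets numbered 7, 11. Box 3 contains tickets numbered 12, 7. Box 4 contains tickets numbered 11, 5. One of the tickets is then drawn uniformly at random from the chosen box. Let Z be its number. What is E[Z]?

63/8

E[Z | box 1] = (9+3+3)/3 = 5.
E[Z | box 2] = (7+11)/2 = 9.
E[Z | box 3] = (12+7)/2 = 19/2.
E[Z | box 4] = (11+5)/2 = 8.
By the law of total expectation,
E[Z] = (1/4)·(5) + (1/4)·(9) + (1/4)·(19/2) + (1/4)·(8) = 63/8.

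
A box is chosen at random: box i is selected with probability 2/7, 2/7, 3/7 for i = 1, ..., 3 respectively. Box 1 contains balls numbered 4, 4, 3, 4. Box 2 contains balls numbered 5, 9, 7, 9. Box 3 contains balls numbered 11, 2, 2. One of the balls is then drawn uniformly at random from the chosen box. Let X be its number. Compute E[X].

75/14

E[X | box 1] = (4+4+3+4)/4 = 15/4.
E[X | box 2] = (5+9+7+9)/4 = 15/2.
E[X | box 3] = (11+2+2)/3 = 5.
By the law of total expectation,
E[X] = (2/7)·(15/4) + (2/7)·(15/2) + (3/7)·(5) = 75/14.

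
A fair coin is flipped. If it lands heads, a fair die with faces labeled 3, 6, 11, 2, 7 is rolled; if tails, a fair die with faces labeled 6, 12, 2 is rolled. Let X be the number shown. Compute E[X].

187/30

E[X | heads] = (3+6+11+2+7)/5 = 29/5.
E[X | tails] = (6+12+2)/3 = 20/3.
E[X] = (1/2)·(29/5) + (1/2)·(20/3) = 187/30.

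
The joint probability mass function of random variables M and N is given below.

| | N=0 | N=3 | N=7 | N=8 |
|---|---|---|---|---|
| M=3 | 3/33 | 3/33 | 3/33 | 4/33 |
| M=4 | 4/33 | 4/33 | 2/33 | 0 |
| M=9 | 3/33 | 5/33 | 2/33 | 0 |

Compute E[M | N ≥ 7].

P(N ≥ 7) = 1/3.
Σ M·P over the event = 3·(3/33) + 3·(4/33) + 4·(2/33) + 9·(2/33) = 47/33.
E[M | N ≥ 7] = (47/33) / (1/3) = 47/11.

47/11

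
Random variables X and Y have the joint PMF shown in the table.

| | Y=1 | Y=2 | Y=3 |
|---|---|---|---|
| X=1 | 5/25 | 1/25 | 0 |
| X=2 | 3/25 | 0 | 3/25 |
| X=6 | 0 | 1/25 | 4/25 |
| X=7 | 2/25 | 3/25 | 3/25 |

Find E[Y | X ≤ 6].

33/17

P(X ≤ 6) = 17/25.
Σ Y·P over the event = 1·(5/25) + 2·(1/25) + 1·(3/25) + 3·(3/25) + 2·(1/25) + 3·(4/25) = 33/25.
E[Y | X ≤ 6] = (33/25) / (17/25) = 33/17.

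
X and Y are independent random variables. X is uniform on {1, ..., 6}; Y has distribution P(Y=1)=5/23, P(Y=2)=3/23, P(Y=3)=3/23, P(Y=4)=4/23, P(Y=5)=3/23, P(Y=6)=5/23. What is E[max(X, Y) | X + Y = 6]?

77/18

P(X + Y = 6) = 3/23.
Summing max(X,Y)·P(x,y) over outcomes with X + Y = 6 gives 77/138.
E[max(X, Y) | X + Y = 6] = (77/138) / (3/23) = 77/18.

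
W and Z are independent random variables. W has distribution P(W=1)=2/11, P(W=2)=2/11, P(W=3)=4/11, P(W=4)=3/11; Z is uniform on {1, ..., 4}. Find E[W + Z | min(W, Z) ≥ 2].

P(min(W, Z) ≥ 2) = 27/44.
Summing (W+Z)·P(x,y) over outcomes with min(W, Z) ≥ 2 gives 15/4.
E[W + Z | min(W, Z) ≥ 2] = (15/4) / (27/44) = 55/9.

55/9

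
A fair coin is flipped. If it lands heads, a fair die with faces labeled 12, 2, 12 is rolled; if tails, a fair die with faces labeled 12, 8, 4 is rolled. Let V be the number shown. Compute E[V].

25/3

E[V | heads] = (12+2+12)/3 = 26/3.
E[V | tails] = (12+8+4)/3 = 8.
E[V] = (1/2)·(26/3) + (1/2)·(8) = 25/3.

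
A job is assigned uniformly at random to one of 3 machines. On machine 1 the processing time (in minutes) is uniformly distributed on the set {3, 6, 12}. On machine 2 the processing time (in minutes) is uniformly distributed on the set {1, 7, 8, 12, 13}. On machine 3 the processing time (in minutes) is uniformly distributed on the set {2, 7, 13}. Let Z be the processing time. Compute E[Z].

338/45

E[Z | machine 1] = (3+6+12)/3 = 7.
E[Z | machine 2] = (1+7+8+12+13)/5 = 41/5.
E[Z | machine 3] = (2+7+13)/3 = 22/3.
By the law of total expectation,
E[Z] = (1/3)·(7) + (1/3)·(41/5) + (1/3)·(22/3) = 338/45.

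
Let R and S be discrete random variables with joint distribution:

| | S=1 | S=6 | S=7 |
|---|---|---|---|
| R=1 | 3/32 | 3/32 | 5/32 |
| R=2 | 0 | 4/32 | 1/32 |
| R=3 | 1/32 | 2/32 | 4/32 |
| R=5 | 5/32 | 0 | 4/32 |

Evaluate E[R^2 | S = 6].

P(S = 6) = 9/32.
Σ R^2·P over the event = 1·(3/32) + 4·(4/32) + 9·(2/32) = 37/32.
E[R^2 | S = 6] = (37/32) / (9/32) = 37/9.

37/9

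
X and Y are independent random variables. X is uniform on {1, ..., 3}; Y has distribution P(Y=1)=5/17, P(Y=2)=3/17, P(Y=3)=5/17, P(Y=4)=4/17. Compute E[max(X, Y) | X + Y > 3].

123/38

P(X + Y > 3) = 38/51.
Summing max(X,Y)·P(x,y) over outcomes with X + Y > 3 gives 41/17.
E[max(X, Y) | X + Y > 3] = (41/17) / (38/51) = 123/38.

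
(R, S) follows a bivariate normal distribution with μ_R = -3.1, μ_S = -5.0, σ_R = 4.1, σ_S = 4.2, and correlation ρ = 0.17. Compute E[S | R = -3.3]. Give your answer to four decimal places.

E[S | R=x] = μ_S + ρ(σ_S/σ_R)(x − μ_R) for jointly normal variables.
E[S | R=-3.3] = -5.0 + (0.17)·(4.2/4.1)·(-3.3 − (-3.1)) = -5.0 + (0.17415)·(-0.2) = -5.0348.

-5.0348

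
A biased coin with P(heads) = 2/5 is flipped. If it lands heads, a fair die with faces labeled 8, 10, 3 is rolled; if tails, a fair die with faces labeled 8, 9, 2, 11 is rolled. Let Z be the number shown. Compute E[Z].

E[Z | heads] = (8+10+3)/3 = 7.
E[Z | tails] = (8+9+2+11)/4 = 15/2.
E[Z] = (2/5)·(7) + (3/5)·(15/2) = 73/10.

73/10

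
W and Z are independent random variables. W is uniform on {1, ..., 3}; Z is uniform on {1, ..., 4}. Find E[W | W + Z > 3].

Outcomes with W + Z > 3: (1,3), (1,4), (2,2), (2,3), (2,4), (3,1), (3,2), (3,3), (3,4), each with probability 1/12.
E[W | W + Z > 3] = (1 + 1 + 2 + 2 + 2 + 3 + 3 + 3 + 3) / 9 = 20/9.

20/9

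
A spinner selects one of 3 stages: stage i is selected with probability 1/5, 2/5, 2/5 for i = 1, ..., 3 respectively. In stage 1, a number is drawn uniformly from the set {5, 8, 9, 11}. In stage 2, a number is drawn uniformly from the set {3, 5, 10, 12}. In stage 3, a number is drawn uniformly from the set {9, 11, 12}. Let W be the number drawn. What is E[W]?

107/12

E[W | stage 1] = (5+8+9+11)/4 = 33/4.
E[W | stage 2] = (3+5+10+12)/4 = 15/2.
E[W | stage 3] = (9+11+12)/3 = 32/3.
By the law of total expectation,
E[W] = (1/5)·(33/4) + (2/5)·(15/2) + (2/5)·(32/3) = 107/12.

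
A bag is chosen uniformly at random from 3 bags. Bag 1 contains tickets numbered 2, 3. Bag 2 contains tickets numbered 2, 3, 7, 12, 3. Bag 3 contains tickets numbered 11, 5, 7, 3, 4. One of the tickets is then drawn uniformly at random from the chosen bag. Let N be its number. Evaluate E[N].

E[N | bag 1] = (2+3)/2 = 5/2.
E[N | bag 2] = (2+3+7+12+3)/5 = 27/5.
E[N | bag 3] = (11+5+7+3+4)/5 = 6.
By the law of total expectation,
E[N] = (1/3)·(5/2) + (1/3)·(27/5) + (1/3)·(6) = 139/30.

139/30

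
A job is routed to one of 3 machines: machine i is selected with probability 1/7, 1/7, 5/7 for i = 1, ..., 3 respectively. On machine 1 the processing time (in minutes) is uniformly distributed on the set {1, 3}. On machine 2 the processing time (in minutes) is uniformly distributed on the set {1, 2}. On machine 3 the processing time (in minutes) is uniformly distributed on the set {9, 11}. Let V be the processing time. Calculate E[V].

E[V | machine 1] = (1+3)/2 = 2.
E[V | machine 2] = (1+2)/2 = 3/2.
E[V | machine 3] = (9+11)/2 = 10.
By the law of total expectation,
E[V] = (1/7)·(2) + (1/7)·(3/2) + (5/7)·(10) = 107/14.

107/14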